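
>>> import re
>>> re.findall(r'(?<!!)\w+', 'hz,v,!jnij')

['hz', 'v', 'nij']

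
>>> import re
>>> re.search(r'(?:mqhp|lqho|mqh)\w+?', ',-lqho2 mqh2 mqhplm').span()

(2, 7)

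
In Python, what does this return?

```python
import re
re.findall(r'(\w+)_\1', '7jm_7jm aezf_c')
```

['7jm']

The backreference `\1` re-matches whatever the first group consumed, character for character.
Because there's exactly one group, `findall` drops the full match and keeps group 1 from the one hit.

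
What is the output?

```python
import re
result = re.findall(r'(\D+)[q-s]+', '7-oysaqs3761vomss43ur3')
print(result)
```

['-oysaq', 'voms', 'u']

This matches one or more of a non-digit (captured); then one or more of a character in [q-s].
`findall` collects group 1 from each match (3 total).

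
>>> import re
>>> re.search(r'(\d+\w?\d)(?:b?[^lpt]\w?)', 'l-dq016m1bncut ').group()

'016m1bnc'

The match spans [4:12] → '016m1bnc'.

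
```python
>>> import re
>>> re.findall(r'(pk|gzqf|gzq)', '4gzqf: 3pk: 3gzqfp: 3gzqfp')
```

['gzqf', 'pk', 'gzqf', 'gzqf']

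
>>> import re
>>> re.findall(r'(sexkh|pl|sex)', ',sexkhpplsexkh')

Alternation tries branches left to right and keeps the first one that lets the overall match succeed at that position.
Matches: at [1:6] match 'sexkh', group 1 = 'sexkh'; at [7:9] match 'pl', group 1 = 'pl'; at [9:14] match 'sexkh', group 1 = 'sexkh'.
`findall` collects group 1 from each match (3 total).

['sexkh', 'pl', 'sexkh']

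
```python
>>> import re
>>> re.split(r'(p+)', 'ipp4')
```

['i', 'pp', '4']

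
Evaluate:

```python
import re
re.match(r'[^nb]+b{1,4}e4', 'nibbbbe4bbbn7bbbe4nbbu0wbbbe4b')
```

None

`re.match` won't scan ahead — the pattern has to work from the very first character.
Here position 0 doesn't satisfy it, so the call returns None.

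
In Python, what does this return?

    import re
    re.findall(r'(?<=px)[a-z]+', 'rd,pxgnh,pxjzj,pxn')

['gnh', 'jzj', 'n']

The positive lookaround only admits positions where the adjacent text matches; those characters stay outside the span.
With no groups in the pattern, `findall` gives back each whole match — 3 here.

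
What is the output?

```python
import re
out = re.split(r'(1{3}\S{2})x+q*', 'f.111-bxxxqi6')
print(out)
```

['f.', '111-b', 'i6']

The pattern matches exactly 3 of the literal '1', then exactly 2 of a non-whitespace character (captured); then one or more of the literal 'x', then zero or more of the literal 'q'.
Matches to split on: at [2:11] → '111-bxxxq'.
`re.split` interleaves the captured-group text with the surrounding fragments.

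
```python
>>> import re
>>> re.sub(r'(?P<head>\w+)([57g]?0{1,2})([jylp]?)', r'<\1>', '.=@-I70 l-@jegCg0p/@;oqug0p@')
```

'.=@-<I7> l-@<jegCg>/@;<oqug>@'

Pattern: one or more of a word character (captured as 'head'); then optionally one of [57g], then 1 to 2 of the literal '0' (captured); then optionally one of [jylp] (captured).
Matches: at [4:7] → 'I70'; at [11:18] → 'jegCg0p'; at [21:27] → 'oqug0p'.
The replacement refers to a captured group, so each match is rewritten using its own captured text.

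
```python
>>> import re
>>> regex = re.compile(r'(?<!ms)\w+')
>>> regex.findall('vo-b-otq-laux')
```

['vo', 'b', 'otq', 'laux']

A negative assertion filters positions out without eating any characters.
Matches: at [0:2] → 'vo'; at [3:4] → 'b'; at [5:8] → 'otq'; at [9:13] → 'laux'.
No capturing groups, so `findall` returns the 4 full match strings.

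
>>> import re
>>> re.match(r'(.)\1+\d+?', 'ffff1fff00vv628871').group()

'ffff1'

A backreference is literal: `\1` must see the identical characters the first group matched.
`re.match` only tries the pattern at the start of the string.
The match spans [0:5] → 'ffff1'.
Captured: group 1 = 'f'.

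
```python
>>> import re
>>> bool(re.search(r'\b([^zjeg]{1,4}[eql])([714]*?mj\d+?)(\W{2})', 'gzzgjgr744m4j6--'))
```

False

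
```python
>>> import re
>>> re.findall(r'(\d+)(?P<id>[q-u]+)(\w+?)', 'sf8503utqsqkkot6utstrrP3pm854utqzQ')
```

Pattern: one or more of a digit (captured); then one or more of a character in [q-u] (captured as 'id'); then one or more of a word character (lazy) (captured).
Because the quantifier is non-greedy, it stops expanding at the earliest point where the rest of the pattern can succeed.
Walking the string: at [2:12] match '8503utqsqk', groups = ('8503', 'utqsq', 'k'); at [15:23] match '6utstrrP', groups = ('6', 'utstrr', 'P'); at [26:33] match '854utqz', groups = ('854', 'utq', 'z').
Multiple groups make `findall` return tuples — one 3-tuple for each match.

[('8503', 'utqsq', 'k'), ('6', 'utstrr', 'P'), ('854', 'utq', 'z')]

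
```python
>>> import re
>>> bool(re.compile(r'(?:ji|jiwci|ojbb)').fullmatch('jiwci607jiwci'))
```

False

`re.fullmatch` is like wrapping the pattern in `^…$` (in single-line mode).
Here there's no way to consume every character, so the call returns None, and `bool(None)` is False.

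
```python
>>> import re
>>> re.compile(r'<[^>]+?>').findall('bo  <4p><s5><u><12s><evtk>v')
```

['<4p>', '<s5>', '<u>', '<12s>', '<evtk>']

No capturing groups, so `findall` returns the 5 full match strings.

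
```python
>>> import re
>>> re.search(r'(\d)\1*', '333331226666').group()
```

'33333'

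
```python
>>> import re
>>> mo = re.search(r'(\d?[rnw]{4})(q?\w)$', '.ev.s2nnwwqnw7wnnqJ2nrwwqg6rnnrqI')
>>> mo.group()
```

The pattern matches optionally a digit, then exactly 4 of one of [rnw] (captured); then optionally the literal 'q', then a word character (captured); then anchored at the end.
`search` walks the string left to right and returns the first match it finds.
The match spans [26:33] → '6rnnrqI'.
Captured: group 1 = '6rnnr', group 2 = 'qI'.

'6rnnrqI'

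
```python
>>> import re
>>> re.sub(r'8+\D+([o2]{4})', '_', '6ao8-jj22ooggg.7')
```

The pattern matches one or more of the literal '8', then one or more of a non-digit; then exactly 4 of one of [o2] (captured).
`sub` substitutes '_' at each match site.

'6ao_ggg.7'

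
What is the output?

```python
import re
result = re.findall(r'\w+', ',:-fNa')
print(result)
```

['fNa']

Pattern: one or more of a word character.
Scanning left to right: at [3:6] → 'fNa'.
Since nothing is captured, `findall` lists the 1 matched substring directly.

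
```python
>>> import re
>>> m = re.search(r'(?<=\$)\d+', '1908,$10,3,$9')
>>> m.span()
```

Because the assertion is zero-width, the text it checks is not consumed and won't appear in the result.
The match spans [6:8] → '10'.

(6, 8)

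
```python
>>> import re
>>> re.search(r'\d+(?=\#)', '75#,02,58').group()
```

'75'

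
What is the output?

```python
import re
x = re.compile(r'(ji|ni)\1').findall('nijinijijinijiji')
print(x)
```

A backreference is literal: `\1` must see the identical characters the first group matched.
`findall` collects group 1 from each match (2 total).

['ji', 'ji']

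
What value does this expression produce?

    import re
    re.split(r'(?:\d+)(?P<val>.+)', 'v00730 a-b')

Pattern: one or more of a digit (non-capturing group); then one or more of any character (captured as 'val').
Matches to split on: at [1:10] → '00730 a-b'.
Because the pattern has a capturing group, `split` also inserts each captured text between the pieces.

['v', ' a-b', '']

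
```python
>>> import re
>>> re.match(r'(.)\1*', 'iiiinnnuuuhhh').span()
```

(0, 4)

`re.match` only tries the pattern at the start of the string.
The match spans [0:4] → 'iiii'.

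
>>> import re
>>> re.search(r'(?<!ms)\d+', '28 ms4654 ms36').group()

'28'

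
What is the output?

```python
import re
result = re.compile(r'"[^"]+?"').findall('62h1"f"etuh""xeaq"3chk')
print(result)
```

['"f"', '"xeaq"']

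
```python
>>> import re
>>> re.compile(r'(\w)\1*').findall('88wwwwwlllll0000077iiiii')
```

['8', 'w', 'l', '0', '7', 'i']

`\1` has to match the exact text group 1 already captured.
One capturing group, so `findall` returns just the captured substring from each match — 6 in all.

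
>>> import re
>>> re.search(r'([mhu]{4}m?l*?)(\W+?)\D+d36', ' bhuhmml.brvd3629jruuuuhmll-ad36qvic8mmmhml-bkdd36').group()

'huhmml.brvd36'

This matches exactly 4 of one of [mhu], then optionally a literal 'm', then zero or more of a literal 'l' (lazy) (captured); then one or more of a non-word character (lazy) (captured); then one or more of a non-digit, then the literal 'd36'.
`re.search` tries every starting position until one works.
The match spans [2:15] → 'huhmml.brvd36'.
Captured: group 1 = 'huhmml', group 2 = '.'.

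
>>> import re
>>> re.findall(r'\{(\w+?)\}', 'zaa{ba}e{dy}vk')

Because there's exactly one group, `findall` drops the full match and keeps group 1 from each hit.

['ba', 'dy']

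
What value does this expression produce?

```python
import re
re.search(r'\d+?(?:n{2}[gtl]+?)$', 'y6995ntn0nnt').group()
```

'0nnt'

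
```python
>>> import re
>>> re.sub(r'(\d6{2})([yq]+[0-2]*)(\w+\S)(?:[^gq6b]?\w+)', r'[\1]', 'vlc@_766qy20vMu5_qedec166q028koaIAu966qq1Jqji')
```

The pattern matches a digit, then exactly 2 of a literal '6' (captured); then one or more of one of [yq], then zero or more of a character in [0-2] (captured); then one or more of a word character, then a non-whitespace character (captured); then optionally any character except [gq6b], then one or more of a word character (non-capturing group).
Each match is replaced using the text its own group 1 captured.

'vlc@_[766]'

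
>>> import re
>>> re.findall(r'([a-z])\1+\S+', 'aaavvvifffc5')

['a']

After group 1 captures some text, `\1` only succeeds where that same text appears again.
Matches: at [0:12] match 'aaavvvifffc5', group 1 = 'a'.
`findall` collects group 1 from the one match (1 total).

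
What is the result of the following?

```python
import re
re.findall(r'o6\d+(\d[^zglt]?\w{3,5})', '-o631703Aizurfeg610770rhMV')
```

['3Aizurf']

`findall` collects group 1 from the one match (1 total).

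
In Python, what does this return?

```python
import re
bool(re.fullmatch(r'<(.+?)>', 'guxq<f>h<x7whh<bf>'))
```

False

`fullmatch` succeeds only if the pattern covers the string from start to end.
Here the string isn't matched end-to-end, so the call returns None, and `bool(None)` is False.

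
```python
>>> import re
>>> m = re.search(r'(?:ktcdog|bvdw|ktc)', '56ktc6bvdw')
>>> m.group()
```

'ktc'

The match spans [2:5] → 'ktc'.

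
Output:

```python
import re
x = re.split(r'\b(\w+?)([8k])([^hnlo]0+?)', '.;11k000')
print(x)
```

['.;', '11', 'k', '00', '0']

A `+?`/`*?`/`{m,n}?` starts at its minimum and grows only as far as needed for what follows to match.
With a capturing group present, the delimiter's captured portion is kept in the result list.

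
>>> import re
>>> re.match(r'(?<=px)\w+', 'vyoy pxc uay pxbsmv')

`match` is anchored at position 0; if the pattern doesn't fit there, it returns None.
Here position 0 doesn't satisfy it, so the call returns None.

None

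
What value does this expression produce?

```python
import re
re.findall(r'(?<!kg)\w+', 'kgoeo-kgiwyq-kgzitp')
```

['kgoeo', 'kgiwyq', 'kgzitp']

A negative assertion filters positions out without eating any characters.
Matches: at [0:5] → 'kgoeo'; at [6:12] → 'kgiwyq'; at [13:19] → 'kgzitp'.
With no groups in the pattern, `findall` gives back each whole match — 3 here.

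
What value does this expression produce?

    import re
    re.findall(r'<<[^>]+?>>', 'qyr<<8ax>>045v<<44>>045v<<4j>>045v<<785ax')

['<<8ax>>', '<<44>>', '<<4j>>']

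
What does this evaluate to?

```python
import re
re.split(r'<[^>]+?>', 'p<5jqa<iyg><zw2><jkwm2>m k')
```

['p', '', '', 'm k']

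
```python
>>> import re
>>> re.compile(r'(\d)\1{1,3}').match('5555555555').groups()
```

('5',)

The backreference `\1` re-matches whatever the first group consumed, character for character.
`re.match` only tries the pattern at the start of the string.
The match spans [0:4] → '5555'.
Captured: group 1 = '5'.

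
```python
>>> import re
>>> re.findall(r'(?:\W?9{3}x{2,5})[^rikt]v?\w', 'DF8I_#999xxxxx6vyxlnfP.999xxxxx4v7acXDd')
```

['#999xxxxx6vy', '.999xxxxx4v7']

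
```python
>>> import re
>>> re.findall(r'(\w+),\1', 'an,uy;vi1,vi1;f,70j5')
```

The backreference `\1` re-matches whatever the first group consumed, character for character.
Scanning left to right: at [6:13] match 'vi1,vi1', group 1 = 'vi1'.
`findall` collects group 1 from the one match (1 total).

['vi1']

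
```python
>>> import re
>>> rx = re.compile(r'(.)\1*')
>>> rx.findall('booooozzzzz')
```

After group 1 captures some text, `\1` only succeeds where that same text appears again.
Scanning left to right: at [0:1] match 'b', group 1 = 'b'; at [1:6] match 'ooooo', group 1 = 'o'; at [6:11] match 'zzzzz', group 1 = 'z'.
One capturing group, so `findall` returns just the captured substring from each match — 3 in all.

['b', 'o', 'z']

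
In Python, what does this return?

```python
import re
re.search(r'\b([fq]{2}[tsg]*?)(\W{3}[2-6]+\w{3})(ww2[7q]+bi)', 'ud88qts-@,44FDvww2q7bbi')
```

None

Here nothing in the string fits, so the call returns None.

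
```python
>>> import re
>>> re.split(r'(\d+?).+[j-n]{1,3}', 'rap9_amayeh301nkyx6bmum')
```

['rap', '9', '']

`re.split` interleaves the captured-group text with the surrounding fragments.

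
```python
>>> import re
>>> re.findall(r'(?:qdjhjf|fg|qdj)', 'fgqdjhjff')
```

['fg', 'qdjhjf']

`|` is ordered: at each position the engine commits to the first alternative that works.
Walking the string: at [0:2] → 'fg'; at [2:8] → 'qdjhjf'.
With no groups in the pattern, `findall` gives back each whole match — 2 here.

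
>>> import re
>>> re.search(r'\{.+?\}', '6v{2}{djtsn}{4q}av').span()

(2, 5)

A non-greedy quantifier consumes as few characters as it can — just enough that the remainder of the pattern still matches from where it stops; whatever follows it matches normally.
`re.search` tries every starting position until one works.
The match spans [2:5] → '{2}'.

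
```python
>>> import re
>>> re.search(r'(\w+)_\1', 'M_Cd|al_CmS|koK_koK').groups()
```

The backreference `\1` re-matches whatever the first group consumed, character for character.
`re.search` scans for the first position where the pattern succeeds.
The match spans [12:19] → 'koK_koK'.
Captured: group 1 = 'koK'.

('koK',)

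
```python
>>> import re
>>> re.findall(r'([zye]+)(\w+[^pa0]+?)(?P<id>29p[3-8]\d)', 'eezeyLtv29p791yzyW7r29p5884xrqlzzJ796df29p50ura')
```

[('eezey', 'Ltv29p791yzyW7r29p5884xrqlzzJ796df', '29p50')]

The pattern matches one or more of one of [zye] (captured); then one or more of a word character, then one or more of any character except [pa0] (lazy) (captured); then the literal '29p', then a character in [3-8], then a digit (captured as 'id').
Walking the string: at [0:44] match 'eezeyLtv29p791yzyW7r29p5884xrqlzzJ796df29p50', groups = ('eezey', 'Ltv29p791yzyW7r29p5884xrqlzzJ796df', '29p50').
With 3 capturing groups, `findall` returns a 3-tuple per match.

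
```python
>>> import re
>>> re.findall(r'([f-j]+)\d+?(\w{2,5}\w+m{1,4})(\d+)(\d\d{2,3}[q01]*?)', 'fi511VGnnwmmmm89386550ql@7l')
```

The pattern matches one or more of a character in [f-j] (captured); then one or more of a digit (lazy); then 2 to 5 of a word character, then one or more of a word character, then 1 to 4 of a literal 'm' (captured); then one or more of a digit (captured); then a digit, then 2 to 3 of a digit, then zero or more of one of [q01] (lazy) (captured).
Matches: at [0:22] match 'fi511VGnnwmmmm89386550', groups = ('fi', '11VGnnwmmmm', '89386', '550').
4 groups means the one result is a tuple of 4 captured strings — 1 here.

[('fi', '11VGnnwmmmm', '89386', '550')]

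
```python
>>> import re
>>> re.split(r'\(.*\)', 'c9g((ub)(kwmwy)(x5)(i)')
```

['c9g', '']

Matches to split on: at [3:22] → '((ub)(kwmwy)(x5)(i)'.
Splitting on the pattern gives 2 pieces.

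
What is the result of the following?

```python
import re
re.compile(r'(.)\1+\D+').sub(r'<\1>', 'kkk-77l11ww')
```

'<k><7><1>'

`\1` has to match the exact text group 1 already captured.
Matches: at [0:4] → 'kkk-'; at [4:7] → '77l'; at [7:11] → '11ww'.
Each match is replaced using the text its own group 1 captured.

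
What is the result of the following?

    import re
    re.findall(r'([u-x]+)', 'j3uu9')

['uu']

One capturing group, so `findall` returns just the captured substring from the one match — 1 in all.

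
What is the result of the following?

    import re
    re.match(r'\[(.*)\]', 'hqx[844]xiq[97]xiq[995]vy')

`re.match` won't scan ahead — the pattern has to work from the very first character.
Here the string doesn't start with a match, so the call returns None.

None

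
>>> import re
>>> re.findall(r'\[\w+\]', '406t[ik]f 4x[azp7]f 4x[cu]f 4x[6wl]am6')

['[ik]', '[azp7]', '[cu]', '[6wl]']

No capturing groups, so `findall` returns the 4 full match strings.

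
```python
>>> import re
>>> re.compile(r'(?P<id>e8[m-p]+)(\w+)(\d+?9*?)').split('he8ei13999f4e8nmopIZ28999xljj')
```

This matches the literal 'e8', then one or more of a character in [m-p] (captured as 'id'); then one or more of a word character (captured); then one or more of a digit (lazy), then zero or more of a literal '9' (lazy) (captured).
Matches to split on: at [12:25] → 'e8nmopIZ28999'.
`re.split` interleaves the captured-group text with the surrounding fragments.

['he8ei13999f4', 'e8nmop', 'IZ2899', '9', 'xljj']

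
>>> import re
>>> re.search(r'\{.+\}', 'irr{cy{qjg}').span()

(3, 11)

Unlike `match`, `search` isn't anchored — it looks for the pattern anywhere in the string.
The match spans [3:11] → '{cy{qjg}'.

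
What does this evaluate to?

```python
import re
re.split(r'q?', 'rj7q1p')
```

The string is cut at each match, leaving 8 pieces.

['', 'r', 'j', '7', '', '1', 'p', '']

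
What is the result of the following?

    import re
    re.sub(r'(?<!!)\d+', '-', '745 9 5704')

Because the assertion is negative and zero-width, positions next to the forbidden text are skipped.
Matches: at [0:3] → '745'; at [4:5] → '9'; at [6:10] → '5704'.
Each match is replaced by '-'.

'- - -'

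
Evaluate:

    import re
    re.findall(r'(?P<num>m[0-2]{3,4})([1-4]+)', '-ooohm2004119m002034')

Pattern: the literal 'm', then 3 to 4 of a character in [0-2] (captured as 'num'); then one or more of a character in [1-4] (captured).
Matches: at [5:12] match 'm200411', groups = ('m200', '411'); at [13:20] match 'm002034', groups = ('m0020', '34').
With 2 capturing groups, `findall` returns a 2-tuple per match.

[('m200', '411'), ('m0020', '34')]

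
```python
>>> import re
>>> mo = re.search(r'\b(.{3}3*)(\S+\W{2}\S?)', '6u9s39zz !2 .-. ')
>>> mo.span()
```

The pattern matches a word boundary (`\b`, zero-width); then exactly 3 of any character, then zero or more of a literal '3' (captured); then one or more of a non-whitespace character, then exactly 2 of a non-word character, then optionally a non-whitespace character (captured).
`re.search` scans for the first position where the pattern succeeds.
The match spans [0:11] → '6u9s39zz !2'.
Captured: group 1 = '6u9', group 2 = 's39zz !2'.

(0, 11)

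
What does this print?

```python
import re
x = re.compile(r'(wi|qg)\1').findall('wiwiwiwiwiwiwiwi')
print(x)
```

['wi', 'wi', 'wi', 'wi']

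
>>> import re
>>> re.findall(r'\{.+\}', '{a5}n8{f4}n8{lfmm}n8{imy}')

['{a5}n8{f4}n8{lfmm}n8{imy}']

Walking the string: at [0:25] → '{a5}n8{f4}n8{lfmm}n8{imy}'.
No capturing groups, so `findall` returns the 1 full match string.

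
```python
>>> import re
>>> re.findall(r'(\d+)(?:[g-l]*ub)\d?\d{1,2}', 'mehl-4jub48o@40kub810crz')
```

['4', '40']

The pattern matches one or more of a digit (captured); then zero or more of a character in [g-l], then the literal 'ub' (non-capturing group); then optionally a digit, then 1 to 2 of a digit.
One capturing group, so `findall` returns just the captured substring from each match — 2 in all.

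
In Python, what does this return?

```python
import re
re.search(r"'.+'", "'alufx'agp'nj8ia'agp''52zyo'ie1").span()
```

The match spans [0:28] → "'alufx'agp'nj8ia'agp''52zyo'".

(0, 28)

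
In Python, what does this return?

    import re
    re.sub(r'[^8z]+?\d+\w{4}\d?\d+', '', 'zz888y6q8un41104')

'zz888'

This matches one or more of any character except [8z] (lazy), then one or more of a digit; then exactly 4 of a word character, then optionally a digit; then one or more of a digit.
Matches: at [5:16] → 'y6q8un41104'.
Each match is replaced by ''.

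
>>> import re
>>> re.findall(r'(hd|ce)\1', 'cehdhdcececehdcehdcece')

['hd', 'ce', 'ce']

A backreference is literal: `\1` must see the identical characters the first group matched.
Walking the string: at [2:6] match 'hdhd', group 1 = 'hd'; at [6:10] match 'cece', group 1 = 'ce'; at [18:22] match 'cece', group 1 = 'ce'.
With a single group, `findall` returns only what that group captured — 3 items.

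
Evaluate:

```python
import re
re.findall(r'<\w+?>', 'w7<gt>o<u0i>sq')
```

['<gt>', '<u0i>']

`findall` yields the raw match text (2 of them) because the pattern has no groups.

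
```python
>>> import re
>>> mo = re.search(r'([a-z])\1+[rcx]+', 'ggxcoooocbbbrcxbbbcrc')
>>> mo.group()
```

'ggxc'

After group 1 captures some text, `\1` only succeeds where that same text appears again.
The match spans [0:4] → 'ggxc'.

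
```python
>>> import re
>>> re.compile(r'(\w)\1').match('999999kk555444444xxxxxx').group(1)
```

'9'

The match spans [0:2] → '99'.
Captured: group 1 = '9'.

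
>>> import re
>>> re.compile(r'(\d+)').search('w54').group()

This matches one or more of a digit (captured).
The match spans [1:3] → '54'.

'54'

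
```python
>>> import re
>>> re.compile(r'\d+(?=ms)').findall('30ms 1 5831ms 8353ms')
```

['30', '5831', '8353']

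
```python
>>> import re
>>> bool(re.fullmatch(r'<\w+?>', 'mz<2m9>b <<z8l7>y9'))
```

`re.fullmatch` is like wrapping the pattern in `^…$` (in single-line mode).
Here the string isn't matched end-to-end, so the call returns None, and `bool(None)` is False.

False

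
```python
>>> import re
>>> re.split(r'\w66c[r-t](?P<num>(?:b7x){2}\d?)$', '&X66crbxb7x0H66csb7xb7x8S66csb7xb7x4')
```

['&X66crbxb7x0H66csb7xb7x8', 'b7xb7x4', '']

Because the pattern has a capturing group, `split` also inserts each captured text between the pieces.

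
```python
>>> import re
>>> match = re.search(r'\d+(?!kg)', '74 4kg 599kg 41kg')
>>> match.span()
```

The negative lookahead/lookbehind blocks any match where the forbidden context is present.
`search` walks the string left to right and returns the first match it finds.
The match spans [0:2] → '74'.

(0, 2)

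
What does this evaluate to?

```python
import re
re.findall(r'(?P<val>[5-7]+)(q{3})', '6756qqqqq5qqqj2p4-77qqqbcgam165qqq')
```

This matches one or more of a character in [5-7] (captured as 'val'); then exactly 3 of a literal 'q' (captured).
Walking the string: at [0:7] match '6756qqq', groups = ('6756', 'qqq'); at [9:13] match '5qqq', groups = ('5', 'qqq'); at [18:23] match '77qqq', groups = ('77', 'qqq'); at [29:34] match '65qqq', groups = ('65', 'qqq').
2 groups means each result is a tuple of 2 captured strings — 4 here.

[('6756', 'qqq'), ('5', 'qqq'), ('77', 'qqq'), ('65', 'qqq')]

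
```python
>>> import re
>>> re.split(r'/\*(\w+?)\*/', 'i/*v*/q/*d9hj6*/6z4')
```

['i', 'v', 'q', 'd9hj6', '6z4']

`re.split` interleaves the captured-group text with the surrounding fragments.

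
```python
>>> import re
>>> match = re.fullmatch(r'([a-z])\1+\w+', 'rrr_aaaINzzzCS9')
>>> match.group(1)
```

`\1` has to match the exact text group 1 already captured.
For `fullmatch`, every character of the input must be accounted for by the pattern.
The match spans [0:15] → 'rrr_aaaINzzzCS9'.
Captured: group 1 = 'r'.

'r'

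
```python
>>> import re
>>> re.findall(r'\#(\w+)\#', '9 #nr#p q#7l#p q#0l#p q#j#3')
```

['nr', '7l', '0l', 'j']

`findall` collects group 1 from each match (4 total).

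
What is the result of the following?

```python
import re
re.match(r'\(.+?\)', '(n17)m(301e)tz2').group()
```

'(n17)'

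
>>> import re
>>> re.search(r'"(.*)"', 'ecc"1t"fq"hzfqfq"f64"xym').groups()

The match spans [3:21] → '"1t"fq"hzfqfq"f64"'.
Captured: group 1 = '1t"fq"hzfqfq"f64'.

('1t"fq"hzfqfq"f64',)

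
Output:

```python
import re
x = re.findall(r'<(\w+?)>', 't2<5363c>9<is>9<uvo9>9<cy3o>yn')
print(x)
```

Matches: at [2:9] match '<5363c>', group 1 = '5363c'; at [10:14] match '<is>', group 1 = 'is'; at [15:21] match '<uvo9>', group 1 = 'uvo9'; at [22:28] match '<cy3o>', group 1 = 'cy3o'.
`findall` collects group 1 from each match (4 total).

['5363c', 'is', 'uvo9', 'cy3o']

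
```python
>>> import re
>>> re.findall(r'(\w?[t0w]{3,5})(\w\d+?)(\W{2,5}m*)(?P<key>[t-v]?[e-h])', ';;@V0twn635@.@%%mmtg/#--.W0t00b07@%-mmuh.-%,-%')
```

`findall` packs the 4 group values into a tuple for every match.

[('V0tw', 'n635', '@.@%%mm', 'tg'), ('W0t00', 'b07', '@%-mm', 'uh')]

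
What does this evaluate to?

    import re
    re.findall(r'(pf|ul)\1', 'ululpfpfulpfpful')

`\1` has to match the exact text group 1 already captured.
Walking the string: at [0:4] match 'ulul', group 1 = 'ul'; at [4:8] match 'pfpf', group 1 = 'pf'; at [10:14] match 'pfpf', group 1 = 'pf'.
One capturing group, so `findall` returns just the captured substring from each match — 3 in all.

['ul', 'pf', 'pf']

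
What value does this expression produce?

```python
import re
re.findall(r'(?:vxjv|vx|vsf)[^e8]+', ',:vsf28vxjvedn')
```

['vsf2', 'vxjv']

Scanning left to right: at [2:6] → 'vsf2'; at [7:11] → 'vxjv'.
Since nothing is captured, `findall` lists the 2 matched substrings directly.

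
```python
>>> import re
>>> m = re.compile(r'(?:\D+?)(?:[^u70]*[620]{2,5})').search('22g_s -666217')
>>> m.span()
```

The match spans [2:11] → 'g_s -6662'.

(2, 11)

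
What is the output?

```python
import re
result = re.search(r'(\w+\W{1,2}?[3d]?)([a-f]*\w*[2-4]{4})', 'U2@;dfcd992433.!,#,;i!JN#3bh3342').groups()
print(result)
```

('U2@;d', 'fcd992433')

The match spans [0:14] → 'U2@;dfcd992433'.
Captured: group 1 = 'U2@;d', group 2 = 'fcd992433'.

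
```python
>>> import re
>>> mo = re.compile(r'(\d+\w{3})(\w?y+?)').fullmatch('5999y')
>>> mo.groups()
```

('5999', 'y')

The match spans [0:5] → '5999y'.
Captured: group 1 = '5999', group 2 = 'y'.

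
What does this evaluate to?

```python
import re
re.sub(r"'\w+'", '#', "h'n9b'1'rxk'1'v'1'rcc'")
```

Each match is replaced by '#'.

'h#1#1#1#'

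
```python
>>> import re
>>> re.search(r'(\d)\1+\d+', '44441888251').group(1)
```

'4'

The backreference `\1` re-matches whatever the first group consumed, character for character.
`re.search` scans for the first position where the pattern succeeds.
The match spans [0:11] → '44441888251'.
Captured: group 1 = '4'.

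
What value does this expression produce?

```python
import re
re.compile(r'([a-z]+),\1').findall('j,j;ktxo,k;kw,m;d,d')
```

['j', 'd']

The backreference `\1` re-matches whatever the first group consumed, character for character.
Because there's exactly one group, `findall` drops the full match and keeps group 1 from each hit.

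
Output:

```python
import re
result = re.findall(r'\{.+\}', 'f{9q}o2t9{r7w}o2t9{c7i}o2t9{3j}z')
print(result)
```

Since nothing is captured, `findall` lists the 1 matched substring directly.

['{9q}o2t9{r7w}o2t9{c7i}o2t9{3j}']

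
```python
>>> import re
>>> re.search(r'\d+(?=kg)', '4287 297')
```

Lookahead/lookbehind check context without consuming it, so the matched span excludes the asserted characters.
`search` walks the string left to right and returns the first match it finds.
Here the pattern never matches, so the call returns None.

None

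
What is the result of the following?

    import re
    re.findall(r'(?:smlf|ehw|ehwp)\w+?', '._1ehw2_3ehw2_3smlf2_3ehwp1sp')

['ehw2', 'ehw2', 'smlf2', 'ehwp']

`|` is ordered: at each position the engine commits to the first alternative that works.
Matches: at [3:7] → 'ehw2'; at [9:13] → 'ehw2'; at [15:20] → 'smlf2'; at [22:26] → 'ehwp'.
`findall` yields the raw match text (4 of them) because the pattern has no groups.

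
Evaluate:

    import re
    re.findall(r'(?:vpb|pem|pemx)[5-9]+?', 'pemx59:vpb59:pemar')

['pemx5', 'vpb5']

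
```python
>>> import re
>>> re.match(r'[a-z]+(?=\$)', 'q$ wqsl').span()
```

(0, 1)

Because the assertion is zero-width, the text it checks is not consumed and won't appear in the result.
With `match`, the pattern is implicitly anchored at the beginning.
The match spans [0:1] → 'q'.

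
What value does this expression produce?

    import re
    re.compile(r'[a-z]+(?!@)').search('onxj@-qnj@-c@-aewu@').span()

(0, 3)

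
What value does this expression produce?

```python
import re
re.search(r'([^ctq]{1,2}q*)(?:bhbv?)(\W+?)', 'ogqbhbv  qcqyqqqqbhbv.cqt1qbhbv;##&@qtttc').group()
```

Because the quantifier is non-greedy, it stops expanding at the earliest point where the rest of the pattern can succeed.
The match spans [0:8] → 'ogqbhbv '.

'ogqbhbv '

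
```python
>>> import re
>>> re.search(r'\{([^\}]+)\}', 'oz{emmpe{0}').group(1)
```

'emmpe{0'

Unlike `match`, `search` isn't anchored — it looks for the pattern anywhere in the string.
The match spans [2:11] → '{emmpe{0}'.
Captured: group 1 = 'emmpe{0'.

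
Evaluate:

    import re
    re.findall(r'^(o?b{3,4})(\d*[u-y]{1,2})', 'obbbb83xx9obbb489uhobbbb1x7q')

The pattern matches anchored at the start of the string; then optionally the literal 'o', then 3 to 4 of a literal 'b' (captured); then zero or more of a digit, then 1 to 2 of a character in [u-y] (captured).
Scanning left to right: at [0:9] match 'obbbb83xx', groups = ('obbbb', '83xx').
`findall` packs the 2 group values into a tuple for every match.

[('obbbb', '83xx')]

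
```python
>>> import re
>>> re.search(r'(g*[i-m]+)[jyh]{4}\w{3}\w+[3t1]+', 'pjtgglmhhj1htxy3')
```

None

This matches zero or more of a literal 'g', then one or more of a character in [i-m] (captured); then exactly 4 of one of [jyh], then exactly 3 of a word character; then one or more of a word character; then one or more of one of [3t1].
Unlike `match`, `search` isn't anchored — it looks for the pattern anywhere in the string.
Here the pattern never matches, so the call returns None.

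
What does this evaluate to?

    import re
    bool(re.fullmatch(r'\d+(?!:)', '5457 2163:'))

`re.fullmatch` is like wrapping the pattern in `^…$` (in single-line mode).
Here the pattern can't cover the whole string, so the call returns None, and `bool(None)` is False.

False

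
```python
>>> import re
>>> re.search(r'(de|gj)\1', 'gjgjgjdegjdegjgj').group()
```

'gjgj'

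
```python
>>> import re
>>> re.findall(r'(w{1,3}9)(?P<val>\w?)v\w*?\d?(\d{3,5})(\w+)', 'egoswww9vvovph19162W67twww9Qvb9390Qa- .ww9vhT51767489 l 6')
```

Pattern: 1 to 3 of the literal 'w', then the literal '9' (captured); then optionally a word character (captured as 'val'); then the literal 'v', then zero or more of a word character (lazy), then optionally a digit; then 3 to 5 of a digit (captured); then one or more of a word character (captured).
Matches: at [4:36] match 'www9vvovph19162W67twww9Qvb9390Qa', groups = ('www9', 'v', '9162', 'W67twww9Qvb9390Qa'); at [39:53] match 'ww9vhT51767489', groups = ('ww9', '', '17674', '89').
`findall` packs the 4 group values into a tuple for every match.

[('www9', 'v', '9162', 'W67twww9Qvb9390Qa'), ('ww9', '', '17674', '89')]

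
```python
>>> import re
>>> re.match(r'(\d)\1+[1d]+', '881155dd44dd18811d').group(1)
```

'8'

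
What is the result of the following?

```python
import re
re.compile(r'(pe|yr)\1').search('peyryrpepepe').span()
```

`\1` has to match the exact text group 1 already captured.
`re.search` scans for the first position where the pattern succeeds.
The match spans [2:6] → 'yryr'.
Captured: group 1 = 'yr'.

(2, 6)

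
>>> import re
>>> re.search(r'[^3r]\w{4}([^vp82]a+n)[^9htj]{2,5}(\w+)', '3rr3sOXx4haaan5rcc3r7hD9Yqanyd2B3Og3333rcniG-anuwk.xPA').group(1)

The match spans [4:44] → 'sOXx4haaan5rcc3r7hD9Yqanyd2B3Og3333rcniG'.
Captured: group 1 = 'haaan', group 2 = 'r7hD9Yqanyd2B3Og3333rcniG'.

'haaan'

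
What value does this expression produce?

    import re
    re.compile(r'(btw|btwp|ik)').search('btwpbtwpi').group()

Alternation tries branches left to right and keeps the first one that lets the overall match succeed at that position.
`re.search` tries every starting position until one works.
The match spans [0:3] → 'btw'.
Captured: group 1 = 'btw'.

'btw'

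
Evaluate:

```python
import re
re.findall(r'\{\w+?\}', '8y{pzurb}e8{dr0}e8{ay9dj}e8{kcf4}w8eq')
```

['{pzurb}', '{dr0}', '{ay9dj}', '{kcf4}']

Scanning left to right: at [2:9] → '{pzurb}'; at [11:16] → '{dr0}'; at [18:25] → '{ay9dj}'; at [27:33] → '{kcf4}'.
With no groups in the pattern, `findall` gives back each whole match — 4 here.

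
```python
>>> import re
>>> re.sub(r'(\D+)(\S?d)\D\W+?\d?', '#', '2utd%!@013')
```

'2#@013'

Every occurrence is swapped for '#'.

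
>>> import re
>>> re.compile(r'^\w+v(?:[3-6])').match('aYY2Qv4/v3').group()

'aYY2Qv4'

Pattern: anchored at the start of the string; then one or more of a word character; then a literal 'v'; then a character in [3-6] (non-capturing group).
`re.match` only tries the pattern at the start of the string.
The match spans [0:7] → 'aYY2Qv4'.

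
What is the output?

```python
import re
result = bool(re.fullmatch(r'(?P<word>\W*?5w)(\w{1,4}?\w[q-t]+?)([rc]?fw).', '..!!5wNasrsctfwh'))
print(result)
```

`fullmatch` succeeds only if the pattern covers the string from start to end.
Here the string isn't matched end-to-end, so the call returns None, and `bool(None)` is False.

False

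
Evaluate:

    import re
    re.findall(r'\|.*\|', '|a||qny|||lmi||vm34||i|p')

['|a||qny|||lmi||vm34||i|']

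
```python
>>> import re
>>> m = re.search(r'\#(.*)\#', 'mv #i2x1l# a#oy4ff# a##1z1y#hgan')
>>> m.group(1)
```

'i2x1l# a#oy4ff# a##1z1y'

Unlike `match`, `search` isn't anchored — it looks for the pattern anywhere in the string.
The match spans [3:28] → '#i2x1l# a#oy4ff# a##1z1y#'.
Captured: group 1 = 'i2x1l# a#oy4ff# a##1z1y'.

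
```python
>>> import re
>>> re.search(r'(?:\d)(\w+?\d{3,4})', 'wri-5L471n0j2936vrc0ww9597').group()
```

'5L471'

A `+?`/`*?`/`{m,n}?` starts at its minimum and grows only as far as needed for what follows to match.
The match spans [4:9] → '5L471'.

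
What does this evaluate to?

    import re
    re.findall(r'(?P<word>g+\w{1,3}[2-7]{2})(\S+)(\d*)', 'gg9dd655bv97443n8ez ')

[('gg9dd65', '5bv97443n8ez', '')]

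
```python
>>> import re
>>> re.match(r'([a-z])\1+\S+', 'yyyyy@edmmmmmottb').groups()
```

('y',)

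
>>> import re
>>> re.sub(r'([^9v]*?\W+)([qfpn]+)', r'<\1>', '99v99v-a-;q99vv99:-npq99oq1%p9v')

'99v99v<-a-;>99vv99<:->99<oq1%>9v'

Pattern: zero or more of any character except [9v] (lazy), then one or more of a non-word character (captured); then one or more of one of [qfpn] (captured).
Matches: at [6:11] → '-a-;q'; at [17:22] → ':-npq'; at [24:29] → 'oq1%p'.
The replacement refers to a captured group, so each match is rewritten using its own captured text.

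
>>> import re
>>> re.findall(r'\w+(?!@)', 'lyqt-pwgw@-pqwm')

`(?!…)`/`(?<!…)` only lets a position through if the neighbouring text does NOT match; no characters are consumed.
Scanning left to right: at [0:4] → 'lyqt'; at [5:8] → 'pwg'; at [11:15] → 'pqwm'.
`findall` yields the raw match text (3 of them) because the pattern has no groups.

['lyqt', 'pwg', 'pqwm']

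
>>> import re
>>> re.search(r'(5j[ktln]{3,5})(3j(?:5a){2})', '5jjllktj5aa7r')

None

The pattern matches the literal '5j', then 3 to 5 of one of [ktln] (captured); then the literal '3j', then the literal '5a' repeated 2 times (captured).
Here no position works, so the call returns None.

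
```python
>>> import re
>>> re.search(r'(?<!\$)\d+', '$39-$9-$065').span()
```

The negative lookahead/lookbehind blocks any match where the forbidden context is present.
The match spans [2:3] → '9'.

(2, 3)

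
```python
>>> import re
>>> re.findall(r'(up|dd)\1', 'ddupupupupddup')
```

['up', 'up']

`\1` has to match the exact text group 1 already captured.
Matches: at [2:6] match 'upup', group 1 = 'up'; at [6:10] match 'upup', group 1 = 'up'.
Because there's exactly one group, `findall` drops the full match and keeps group 1 from each hit.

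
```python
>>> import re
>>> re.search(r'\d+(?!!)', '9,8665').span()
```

The negative lookahead/lookbehind blocks any match where the forbidden context is present.
`re.search` tries every starting position until one works.
The match spans [0:1] → '9'.

(0, 1)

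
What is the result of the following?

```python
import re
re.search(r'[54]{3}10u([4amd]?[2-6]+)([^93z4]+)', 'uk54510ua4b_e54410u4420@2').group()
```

'54510ua4b_e5'

This matches exactly 3 of one of [54], then the literal '10u'; then optionally one of [4amd], then one or more of a character in [2-6] (captured); then one or more of any character except [93z4] (captured).
The match spans [2:14] → '54510ua4b_e5'.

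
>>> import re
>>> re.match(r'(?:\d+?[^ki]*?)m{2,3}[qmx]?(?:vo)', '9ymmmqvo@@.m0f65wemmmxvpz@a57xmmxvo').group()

'9ymmmqvo'

`re.match` won't scan ahead — the pattern has to work from the very first character.
The match spans [0:8] → '9ymmmqvo'.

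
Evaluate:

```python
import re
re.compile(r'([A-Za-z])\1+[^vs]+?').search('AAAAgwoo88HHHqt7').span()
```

(0, 5)

After group 1 captures some text, `\1` only succeeds where that same text appears again.
Unlike `match`, `search` isn't anchored — it looks for the pattern anywhere in the string.
The match spans [0:5] → 'AAAAg'.
Captured: group 1 = 'A'.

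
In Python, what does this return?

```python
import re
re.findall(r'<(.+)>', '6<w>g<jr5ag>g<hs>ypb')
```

['w>g<jr5ag>g<hs']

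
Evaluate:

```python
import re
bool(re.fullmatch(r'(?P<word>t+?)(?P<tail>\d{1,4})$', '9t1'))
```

`re.fullmatch` is like wrapping the pattern in `^…$` (in single-line mode).
Here there's no way to consume every character, so the call returns None, and `bool(None)` is False.

False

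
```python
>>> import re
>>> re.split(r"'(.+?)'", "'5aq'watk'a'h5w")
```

['', '5aq', 'watk', 'a', 'h5w']

A non-greedy quantifier consumes as few characters as it can — just enough that the remainder of the pattern still matches from where it stops; whatever follows it matches normally.
With a capturing group present, the delimiter's captured portion is kept in the result list.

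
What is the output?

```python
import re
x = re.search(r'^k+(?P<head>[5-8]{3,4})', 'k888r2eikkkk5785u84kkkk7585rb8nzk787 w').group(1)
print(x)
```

The match spans [0:4] → 'k888'.
Captured: group 1 = '888'.

888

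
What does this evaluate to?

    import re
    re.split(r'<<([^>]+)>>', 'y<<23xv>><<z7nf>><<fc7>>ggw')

Matches to split on: at [1:9] → '<<23xv>>'; at [9:17] → '<<z7nf>>'; at [17:24] → '<<fc7>>'.
`re.split` interleaves the captured-group text with the surrounding fragments.

['y', '23xv', '', 'z7nf', '', 'fc7', 'ggw']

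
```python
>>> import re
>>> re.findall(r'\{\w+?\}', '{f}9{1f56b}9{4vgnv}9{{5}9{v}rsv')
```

Walking the string: at [0:3] → '{f}'; at [4:11] → '{1f56b}'; at [12:19] → '{4vgnv}'; at [21:24] → '{5}'; at [25:28] → '{v}'.
No capturing groups, so `findall` returns the 5 full match strings.

['{f}', '{1f56b}', '{4vgnv}', '{5}', '{v}']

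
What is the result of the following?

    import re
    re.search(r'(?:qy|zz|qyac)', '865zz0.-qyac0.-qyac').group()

'zz'

`re.search` tries every starting position until one works.
The match spans [3:5] → 'zz'.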